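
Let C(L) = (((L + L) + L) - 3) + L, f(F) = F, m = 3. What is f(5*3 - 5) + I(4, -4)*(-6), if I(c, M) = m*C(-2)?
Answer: 208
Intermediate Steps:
C(L) = -3 + 4*L (C(L) = ((2*L + L) - 3) + L = (3*L - 3) + L = (-3 + 3*L) + L = -3 + 4*L)
I(c, M) = -33 (I(c, M) = 3*(-3 + 4*(-2)) = 3*(-3 - 8) = 3*(-11) = -33)
f(5*3 - 5) + I(4, -4)*(-6) = (5*3 - 5) - 33*(-6) = (15 - 5) + 198 = 10 + 198 = 208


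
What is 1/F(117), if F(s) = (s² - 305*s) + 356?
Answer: -1/21640 ≈ -4.6211e-5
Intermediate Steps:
F(s) = 356 + s² - 305*s
1/F(117) = 1/(356 + 117² - 305*117) = 1/(356 + 13689 - 35685) = 1/(-21640) = -1/21640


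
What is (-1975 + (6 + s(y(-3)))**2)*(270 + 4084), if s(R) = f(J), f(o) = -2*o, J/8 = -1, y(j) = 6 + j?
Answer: -6491814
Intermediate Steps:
J = -8 (J = 8*(-1) = -8)
s(R) = 16 (s(R) = -2*(-8) = 16)
(-1975 + (6 + s(y(-3)))**2)*(270 + 4084) = (-1975 + (6 + 16)**2)*(270 + 4084) = (-1975 + 22**2)*4354 = (-1975 + 484)*4354 = -1491*4354 = -6491814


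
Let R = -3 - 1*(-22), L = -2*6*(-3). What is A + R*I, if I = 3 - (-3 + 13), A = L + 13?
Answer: -84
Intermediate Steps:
L = 36 (L = -12*(-3) = 36)
A = 49 (A = 36 + 13 = 49)
I = -7 (I = 3 - 1*10 = 3 - 10 = -7)
R = 19 (R = -3 + 22 = 19)
A + R*I = 49 + 19*(-7) = 49 - 133 = -84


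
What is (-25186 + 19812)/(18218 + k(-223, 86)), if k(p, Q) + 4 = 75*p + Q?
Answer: -5374/1575 ≈ -3.4121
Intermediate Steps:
k(p, Q) = -4 + Q + 75*p (k(p, Q) = -4 + (75*p + Q) = -4 + (Q + 75*p) = -4 + Q + 75*p)
(-25186 + 19812)/(18218 + k(-223, 86)) = (-25186 + 19812)/(18218 + (-4 + 86 + 75*(-223))) = -5374/(18218 + (-4 + 86 - 16725)) = -5374/(18218 - 16643) = -5374/1575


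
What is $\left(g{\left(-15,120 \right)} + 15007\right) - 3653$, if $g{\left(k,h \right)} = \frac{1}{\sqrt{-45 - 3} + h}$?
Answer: $\frac{6835113}{602} - \frac{i \sqrt{3}}{3612} \approx 11354.0 - 0.00047953 i$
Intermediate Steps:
$g{\left(k,h \right)} = \frac{1}{h + 4 i \sqrt{3}}$ ($g{\left(k,h \right)} = \frac{1}{\sqrt{-48} + h} = \frac{1}{4 i \sqrt{3} + h} = \frac{1}{h + 4 i \sqrt{3}}$)
$\left(g{\left(-15,120 \right)} + 15007\right) - 3653 = \left(\frac{1}{120 + 4 i \sqrt{3}} + 15007\right) - 3653 = \left(15007 + \frac{1}{120 + 4 i \sqrt{3}}\right) - 3653 = 11354 + \frac{1}{120 + 4 i \sqrt{3}}$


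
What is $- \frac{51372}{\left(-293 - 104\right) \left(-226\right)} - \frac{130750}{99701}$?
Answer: $- \frac{8426495636}{4472686561} \approx -1.884$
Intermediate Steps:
$- \frac{51372}{\left(-293 - 104\right) \left(-226\right)} - \frac{130750}{99701} = - \frac{51372}{\left(-397\right) \left(-226\right)} - \frac{130750}{99701} = - \frac{51372}{89722} - \frac{130750}{99701} = \left(-51372\right) \frac{1}{89722} - \frac{130750}{99701} = - \frac{25686}{44861} - \frac{130750}{99701} = - \frac{8426495636}{4472686561}$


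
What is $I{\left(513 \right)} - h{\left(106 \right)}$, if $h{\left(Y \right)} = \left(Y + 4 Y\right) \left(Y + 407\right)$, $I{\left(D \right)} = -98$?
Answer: $-271988$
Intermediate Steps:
$h{\left(Y \right)} = 5 Y \left(407 + Y\right)$
$I{\left(513 \right)} - h{\left(106 \right)} = -98 - 5 \cdot 106 \left(407 + 106\right) = -98 - 5 \cdot 106 \cdot 513 = -98 - 271890 = -271988$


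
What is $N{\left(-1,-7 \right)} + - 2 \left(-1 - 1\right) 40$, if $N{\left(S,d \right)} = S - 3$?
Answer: $156$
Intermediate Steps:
$N{\left(S,d \right)} = -3 + S$ ($N{\left(S,d \right)} = S - 3 = -3 + S$)
$N{\left(-1,-7 \right)} + - 2 \left(-1 - 1\right) 40 = \left(-3 - 1\right) + - 2 \left(-1 - 1\right) 40 = -4 + \left(-2\right) \left(-2\right) 40 = -4 + 4 \cdot 40 = -4 + 160 = 156$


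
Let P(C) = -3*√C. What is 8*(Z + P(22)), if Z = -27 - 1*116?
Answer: -1144 - 24*√22 ≈ -1256.6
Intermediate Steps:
Z = -143 (Z = -27 - 116 = -143)
8*(Z + P(22)) = 8*(-143 - 3*√22) = -1144 - 24*√22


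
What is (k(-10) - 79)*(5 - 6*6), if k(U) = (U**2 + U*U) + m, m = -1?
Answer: -3720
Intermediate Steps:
k(U) = -1 + 2*U**2 (k(U) = (U**2 + U*U) - 1 = (U**2 + U**2) - 1 = 2*U**2 - 1 = -1 + 2*U**2)
(k(-10) - 79)*(5 - 6*6) = ((-1 + 2*(-10)**2) - 79)*(5 - 6*6) = ((-1 + 2*100) - 79)*(5 - 36) = ((-1 + 200) - 79)*(-31) = (199 - 79)*(-31) = 120*(-31) = -3720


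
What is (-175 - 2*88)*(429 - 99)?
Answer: -115830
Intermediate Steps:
(-175 - 2*88)*(429 - 99) = (-175 - 176)*330 = -351*330 = -115830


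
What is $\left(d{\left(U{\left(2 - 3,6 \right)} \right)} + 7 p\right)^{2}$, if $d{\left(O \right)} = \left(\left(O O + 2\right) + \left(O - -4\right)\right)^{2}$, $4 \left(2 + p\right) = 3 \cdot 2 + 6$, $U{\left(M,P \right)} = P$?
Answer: $5340721$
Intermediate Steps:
$p = 1$ ($p = -2 + \frac{3 \cdot 2 + 6}{4} = -2 + \frac{6 + 6}{4} = -2 + \frac{1}{4} \cdot 12 = -2 + 3 = 1$)
$d{\left(O \right)} = \left(6 + O + O^{2}\right)^{2}$ ($d{\left(O \right)} = \left(\left(O^{2} + 2\right) + \left(O + 4\right)\right)^{2} = \left(\left(2 + O^{2}\right) + \left(4 + O\right)\right)^{2} = \left(6 + O + O^{2}\right)^{2}$)
$\left(d{\left(U{\left(2 - 3,6 \right)} \right)} + 7 p\right)^{2} = \left(\left(6 + 6 + 6^{2}\right)^{2} + 7 \cdot 1\right)^{2} = \left(\left(6 + 6 + 36\right)^{2} + 7\right)^{2} = \left(48^{2} + 7\right)^{2} = \left(2304 + 7\right)^{2} = 2311^{2} = 5340721$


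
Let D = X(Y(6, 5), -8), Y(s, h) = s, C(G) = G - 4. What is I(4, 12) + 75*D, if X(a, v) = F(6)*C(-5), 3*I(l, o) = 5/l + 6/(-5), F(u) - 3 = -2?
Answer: -40499/60 ≈ -674.98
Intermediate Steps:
F(u) = 1 (F(u) = 3 - 2 = 1)
C(G) = -4 + G
I(l, o) = -⅖ + 5/(3*l) (I(l, o) = (5/l + 6/(-5))/3 = (5/l + 6*(-⅕))/3 = (5/l - 6/5)/3 = (-6/5 + 5/l)/3 = -⅖ + 5/(3*l))
X(a, v) = -9 (X(a, v) = 1*(-4 - 5) = 1*(-9) = -9)
D = -9
I(4, 12) + 75*D = (1/15)*(25 - 6*4)/4 + 75*(-9) = (1/15)*(¼)*(25 - 24) - 675 = (1/15)*(¼)*1 - 675 = 1/60 - 675 = -40499/60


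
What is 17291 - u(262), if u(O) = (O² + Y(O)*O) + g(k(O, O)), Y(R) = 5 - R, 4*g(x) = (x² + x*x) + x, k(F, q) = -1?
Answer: 63923/4 ≈ 15981.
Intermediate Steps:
g(x) = x²/2 + x/4 (g(x) = ((x² + x*x) + x)/4 = ((x² + x²) + x)/4 = (2*x² + x)/4 = (x + 2*x²)/4 = x²/2 + x/4)
u(O) = ¼ + O² + O*(5 - O) (u(O) = (O² + (5 - O)*O) + (¼)*(-1)*(1 + 2*(-1)) = (O² + O*(5 - O)) + (¼)*(-1)*(1 - 2) = (O² + O*(5 - O)) + (¼)*(-1)*(-1) = (O² + O*(5 - O)) + ¼ = ¼ + O² + O*(5 - O))
17291 - u(262) = 17291 - (¼ + 5*262) = 17291 - (¼ + 1310) = 17291 - 1*5241/4 = 17291 - 5241/4 = 63923/4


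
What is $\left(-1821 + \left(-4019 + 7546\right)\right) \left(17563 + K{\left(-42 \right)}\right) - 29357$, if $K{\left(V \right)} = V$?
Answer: $29861469$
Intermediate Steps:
$\left(-1821 + \left(-4019 + 7546\right)\right) \left(17563 + K{\left(-42 \right)}\right) - 29357 = \left(-1821 + \left(-4019 + 7546\right)\right) \left(17563 - 42\right) - 29357 = \left(-1821 + 3527\right) 17521 - 29357 = 1706 \cdot 17521 - 29357 = 29890826 - 29357 = 29861469$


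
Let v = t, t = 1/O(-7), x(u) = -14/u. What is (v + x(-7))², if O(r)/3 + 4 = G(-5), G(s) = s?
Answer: 2809/729 ≈ 3.8532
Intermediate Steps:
O(r) = -27 (O(r) = -12 + 3*(-5) = -12 - 15 = -27)
t = -1/27 (t = 1/(-27) = -1/27 ≈ -0.037037)
v = -1/27 ≈ -0.037037
(v + x(-7))² = (-1/27 - 14/(-7))² = (-1/27 - 14*(-⅐))² = (-1/27 + 2)² = (53/27)² = 2809/729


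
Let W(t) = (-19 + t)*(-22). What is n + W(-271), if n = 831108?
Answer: 837488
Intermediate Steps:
W(t) = 418 - 22*t
n + W(-271) = 831108 + (418 - 22*(-271)) = 831108 + (418 + 5962) = 831108 + 6380 = 837488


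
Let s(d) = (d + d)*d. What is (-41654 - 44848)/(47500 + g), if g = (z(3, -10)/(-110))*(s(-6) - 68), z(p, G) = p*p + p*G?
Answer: -2378805/1306271 ≈ -1.8211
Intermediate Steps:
s(d) = 2*d² (s(d) = (2*d)*d = 2*d²)
z(p, G) = p² + G*p
g = 42/55 (g = ((3*(-10 + 3))/(-110))*(2*(-6)² - 68) = ((3*(-7))*(-1/110))*(2*36 - 68) = (-21*(-1/110))*(72 - 68) = (21/110)*4 = 42/55 ≈ 0.76364)
(-41654 - 44848)/(47500 + g) = (-41654 - 44848)/(47500 + 42/55) = -86502/2612542/55 = -86502*55/2612542 = -2378805/1306271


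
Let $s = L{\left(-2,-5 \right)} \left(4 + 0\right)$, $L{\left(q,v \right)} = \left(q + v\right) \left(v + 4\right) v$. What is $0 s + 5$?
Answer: $5$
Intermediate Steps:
$L{\left(q,v \right)} = v \left(4 + v\right) \left(q + v\right)$ ($L{\left(q,v \right)} = \left(q + v\right) \left(4 + v\right) v = \left(4 + v\right) \left(q + v\right) v = v \left(4 + v\right) \left(q + v\right)$)
$s = -140$ ($s = - 5 \left(\left(-5\right)^{2} + 4 \left(-2\right) + 4 \left(-5\right) - -10\right) \left(4 + 0\right) = - 5 \left(25 - 8 - 20 + 10\right) 4 = \left(-5\right) 7 \cdot 4 = \left(-35\right) 4 = -140$)
$0 s + 5 = 0 \left(-140\right) + 5 = 0 + 5 = 5$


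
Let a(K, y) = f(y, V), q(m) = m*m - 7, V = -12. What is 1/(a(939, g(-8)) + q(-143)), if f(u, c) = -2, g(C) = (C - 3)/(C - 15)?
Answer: 1/20440 ≈ 4.8924e-5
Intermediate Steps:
g(C) = (-3 + C)/(-15 + C)
q(m) = -7 + m² (q(m) = m² - 7 = -7 + m²)
a(K, y) = -2
1/(a(939, g(-8)) + q(-143)) = 1/(-2 + (-7 + (-143)²)) = 1/(-2 + (-7 + 20449)) = 1/(-2 + 20442) = 1/20440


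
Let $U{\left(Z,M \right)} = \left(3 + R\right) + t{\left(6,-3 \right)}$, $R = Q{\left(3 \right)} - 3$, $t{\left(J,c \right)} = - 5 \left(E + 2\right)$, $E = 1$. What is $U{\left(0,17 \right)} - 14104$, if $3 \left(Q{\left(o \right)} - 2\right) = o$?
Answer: $-14116$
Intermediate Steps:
$Q{\left(o \right)} = 2 + \frac{o}{3}$
$t{\left(J,c \right)} = -15$ ($t{\left(J,c \right)} = - 5 \left(1 + 2\right) = \left(-5\right) 3 = -15$)
$R = 0$ ($R = \left(2 + \frac{1}{3} \cdot 3\right) - 3 = \left(2 + 1\right) - 3 = 3 - 3 = 0$)
$U{\left(Z,M \right)} = -12$ ($U{\left(Z,M \right)} = \left(3 + 0\right) - 15 = 3 - 15 = -12$)
$U{\left(0,17 \right)} - 14104 = -12 - 14104 = -14116$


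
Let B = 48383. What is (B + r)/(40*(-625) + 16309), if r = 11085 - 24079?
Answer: -35389/8691 ≈ -4.0719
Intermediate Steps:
r = -12994
(B + r)/(40*(-625) + 16309) = (48383 - 12994)/(40*(-625) + 16309) = 35389/(-25000 + 16309) = 35389/(-8691) = 35389*(-1/8691) = -35389/8691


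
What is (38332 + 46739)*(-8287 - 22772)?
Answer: -2642220189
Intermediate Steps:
(38332 + 46739)*(-8287 - 22772) = 85071*(-31059) = -2642220189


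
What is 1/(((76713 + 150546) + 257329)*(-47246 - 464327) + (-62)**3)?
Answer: -1/247902375252 ≈ -4.0338e-12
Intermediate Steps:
1/(((76713 + 150546) + 257329)*(-47246 - 464327) + (-62)**3) = 1/((227259 + 257329)*(-511573) - 238328) = 1/(484588*(-511573) - 238328) = 1/(-247902136924 - 238328) = 1/(-247902375252) = -1/247902375252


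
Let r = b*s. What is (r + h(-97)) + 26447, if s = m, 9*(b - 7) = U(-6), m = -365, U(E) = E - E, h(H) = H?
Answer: 23795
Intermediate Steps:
U(E) = 0
b = 7 (b = 7 + (⅑)*0 = 7 + 0 = 7)
s = -365
r = -2555 (r = 7*(-365) = -2555)
(r + h(-97)) + 26447 = (-2555 - 97) + 26447 = -2652 + 26447 = 23795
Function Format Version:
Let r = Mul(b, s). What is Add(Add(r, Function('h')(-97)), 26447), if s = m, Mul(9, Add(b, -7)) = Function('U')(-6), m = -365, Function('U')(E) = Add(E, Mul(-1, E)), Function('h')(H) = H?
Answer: 23795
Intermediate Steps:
Function('U')(E) = 0
b = 7 (b = Add(7, Mul(Rational(1, 9), 0)) = Add(7, 0) = 7)
s = -365
r = -2555 (r = Mul(7, -365) = -2555)
Add(Add(r, Function('h')(-97)), 26447) = Add(Add(-2555, -97), 26447) = Add(-2652, 26447) = 23795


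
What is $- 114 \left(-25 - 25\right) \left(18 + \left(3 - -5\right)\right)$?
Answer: $148200$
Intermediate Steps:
$- 114 \left(-25 - 25\right) \left(18 + \left(3 - -5\right)\right) = - 114 \left(- 50 \left(18 + \left(3 + 5\right)\right)\right) = - 114 \left(- 50 \left(18 + 8\right)\right) = - 114 \left(\left(-50\right) 26\right) = \left(-114\right) \left(-1300\right) = 148200$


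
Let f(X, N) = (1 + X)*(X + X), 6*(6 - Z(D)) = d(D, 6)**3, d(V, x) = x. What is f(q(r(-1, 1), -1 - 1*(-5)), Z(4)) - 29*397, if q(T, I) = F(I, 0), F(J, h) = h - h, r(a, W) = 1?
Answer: -11513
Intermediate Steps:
F(J, h) = 0
q(T, I) = 0
Z(D) = -30 (Z(D) = 6 - 1/6*6**3 = 6 - 1/6*216 = 6 - 36 = -30)
f(X, N) = 2*X*(1 + X) (f(X, N) = (1 + X)*(2*X) = 2*X*(1 + X))
f(q(r(-1, 1), -1 - 1*(-5)), Z(4)) - 29*397 = 2*0*(1 + 0) - 29*397 = 2*0*1 - 11513 = 0 - 11513 = -11513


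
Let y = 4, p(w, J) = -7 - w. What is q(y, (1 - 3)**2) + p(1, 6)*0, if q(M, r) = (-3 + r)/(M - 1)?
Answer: 1/3 ≈ 0.33333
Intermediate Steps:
q(M, r) = (-3 + r)/(-1 + M)
q(y, (1 - 3)**2) + p(1, 6)*0 = (-3 + (1 - 3)**2)/(-1 + 4) + (-7 - 1*1)*0 = (-3 + (-2)**2)/3 + (-7 - 1)*0 = (-3 + 4)/3 - 8*0 = (1/3)*1 + 0 = 1/3 + 0 = 1/3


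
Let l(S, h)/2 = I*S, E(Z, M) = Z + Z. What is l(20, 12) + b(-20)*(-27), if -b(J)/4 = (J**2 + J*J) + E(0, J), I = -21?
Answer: 85560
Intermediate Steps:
E(Z, M) = 2*Z
l(S, h) = -42*S (l(S, h) = 2*(-21*S) = -42*S)
b(J) = -8*J**2 (b(J) = -4*((J**2 + J*J) + 2*0) = -4*((J**2 + J**2) + 0) = -4*(2*J**2 + 0) = -8*J**2)
l(20, 12) + b(-20)*(-27) = -42*20 - 8*(-20)**2*(-27) = -840 - 8*400*(-27) = -840 - 3200*(-27) = -840 + 86400 = 85560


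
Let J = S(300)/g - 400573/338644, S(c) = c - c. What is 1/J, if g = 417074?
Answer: -338644/400573 ≈ -0.84540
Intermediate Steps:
S(c) = 0
J = -400573/338644 (J = 0/417074 - 400573/338644 = 0*(1/417074) - 400573*1/338644 = 0 - 400573/338644 = -400573/338644 ≈ -1.1829)
1/J = 1/(-400573/338644) = -338644/400573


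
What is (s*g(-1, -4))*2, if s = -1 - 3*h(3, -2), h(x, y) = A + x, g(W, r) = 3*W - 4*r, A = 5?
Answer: -650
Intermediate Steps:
g(W, r) = -4*r + 3*W
h(x, y) = 5 + x
s = -25 (s = -1 - 3*(5 + 3) = -1 - 3*8 = -1 - 24 = -25)
(s*g(-1, -4))*2 = -25*(-4*(-4) + 3*(-1))*2 = -25*(16 - 3)*2 = -25*13*2 = -325*2 = -650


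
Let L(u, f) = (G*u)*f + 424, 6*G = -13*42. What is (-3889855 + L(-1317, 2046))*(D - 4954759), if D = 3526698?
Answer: -344616154637391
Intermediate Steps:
G = -91 (G = (-13*42)/6 = (1/6)*(-546) = -91)
L(u, f) = 424 - 91*f*u (L(u, f) = (-91*u)*f + 424 = -91*f*u + 424 = 424 - 91*f*u)
(-3889855 + L(-1317, 2046))*(D - 4954759) = (-3889855 + (424 - 91*2046*(-1317)))*(3526698 - 4954759) = (-3889855 + (424 + 245206962))*(-1428061) = (-3889855 + 245207386)*(-1428061) = 241317531*(-1428061) = -344616154637391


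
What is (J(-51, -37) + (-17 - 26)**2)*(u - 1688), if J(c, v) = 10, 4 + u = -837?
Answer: -4701411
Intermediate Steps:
u = -841 (u = -4 - 837 = -841)
(J(-51, -37) + (-17 - 26)**2)*(u - 1688) = (10 + (-17 - 26)**2)*(-841 - 1688) = (10 + (-43)**2)*(-2529) = (10 + 1849)*(-2529) = 1859*(-2529) = -4701411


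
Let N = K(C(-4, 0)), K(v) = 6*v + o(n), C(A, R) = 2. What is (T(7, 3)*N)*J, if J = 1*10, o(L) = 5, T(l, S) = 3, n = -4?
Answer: 510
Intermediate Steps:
K(v) = 5 + 6*v (K(v) = 6*v + 5 = 5 + 6*v)
J = 10
N = 17 (N = 5 + 6*2 = 5 + 12 = 17)
(T(7, 3)*N)*J = (3*17)*10 = 51*10 = 510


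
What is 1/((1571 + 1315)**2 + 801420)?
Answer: 1/9130416 ≈ 1.0952e-7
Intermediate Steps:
1/((1571 + 1315)**2 + 801420) = 1/(2886**2 + 801420) = 1/(8328996 + 801420) = 1/9130416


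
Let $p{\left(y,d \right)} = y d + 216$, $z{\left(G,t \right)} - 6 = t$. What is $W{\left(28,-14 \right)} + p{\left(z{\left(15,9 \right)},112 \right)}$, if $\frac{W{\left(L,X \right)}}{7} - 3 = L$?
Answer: $2113$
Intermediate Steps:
$z{\left(G,t \right)} = 6 + t$
$W{\left(L,X \right)} = 21 + 7 L$
$p{\left(y,d \right)} = 216 + d y$ ($p{\left(y,d \right)} = d y + 216 = 216 + d y$)
$W{\left(28,-14 \right)} + p{\left(z{\left(15,9 \right)},112 \right)} = \left(21 + 7 \cdot 28\right) + \left(216 + 112 \left(6 + 9\right)\right) = \left(21 + 196\right) + \left(216 + 112 \cdot 15\right) = 217 + \left(216 + 1680\right) = 217 + 1896 = 2113$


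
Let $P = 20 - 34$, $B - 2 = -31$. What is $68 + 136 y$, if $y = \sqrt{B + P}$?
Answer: $68 + 136 i \sqrt{43} \approx 68.0 + 891.81 i$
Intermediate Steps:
$B = -29$ ($B = 2 - 31 = -29$)
$P = -14$
$y = i \sqrt{43}$ ($y = \sqrt{-29 - 14} = \sqrt{-43} = i \sqrt{43} \approx 6.5574 i$)
$68 + 136 y = 68 + 136 i \sqrt{43}$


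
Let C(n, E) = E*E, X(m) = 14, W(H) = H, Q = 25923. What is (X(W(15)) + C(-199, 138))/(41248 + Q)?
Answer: 1466/5167 ≈ 0.28372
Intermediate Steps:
C(n, E) = E**2
(X(W(15)) + C(-199, 138))/(41248 + Q) = (14 + 138**2)/(41248 + 25923) = (14 + 19044)/67171 = 19058*(1/67171) = 1466/5167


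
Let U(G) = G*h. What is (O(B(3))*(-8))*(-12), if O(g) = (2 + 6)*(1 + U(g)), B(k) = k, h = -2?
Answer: -3840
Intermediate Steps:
U(G) = -2*G (U(G) = G*(-2) = -2*G)
O(g) = 8 - 16*g (O(g) = (2 + 6)*(1 - 2*g) = 8*(1 - 2*g) = 8 - 16*g)
(O(B(3))*(-8))*(-12) = ((8 - 16*3)*(-8))*(-12) = ((8 - 48)*(-8))*(-12) = -40*(-8)*(-12) = 320*(-12) = -3840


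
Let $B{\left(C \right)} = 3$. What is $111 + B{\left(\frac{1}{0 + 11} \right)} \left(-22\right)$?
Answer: $45$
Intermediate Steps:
$111 + B{\left(\frac{1}{0 + 11} \right)} \left(-22\right) = 111 + 3 \left(-22\right) = 111 - 66 = 45$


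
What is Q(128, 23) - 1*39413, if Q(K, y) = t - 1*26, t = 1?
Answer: -39438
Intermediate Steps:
Q(K, y) = -25 (Q(K, y) = 1 - 1*26 = 1 - 26 = -25)
Q(128, 23) - 1*39413 = -25 - 1*39413 = -25 - 39413 = -39438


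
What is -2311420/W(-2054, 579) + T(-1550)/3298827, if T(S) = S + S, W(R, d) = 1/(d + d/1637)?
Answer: -7231541259550539380/5400179799 ≈ -1.3391e+9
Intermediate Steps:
W(R, d) = 1637/(1638*d) (W(R, d) = 1/(d + d*(1/1637)) = 1/(d + d/1637) = 1/(1638*d/1637) = 1637/(1638*d))
T(S) = 2*S
-2311420/W(-2054, 579) + T(-1550)/3298827 = -2311420/((1637/1638)/579) + (2*(-1550))/3298827 = -2311420/((1637/1638)*(1/579)) - 3100*1/3298827 = -2311420/1637/948402 - 3100/3298827 = -2311420*948402/1637 - 3100/3298827 = -2192155350840/1637 - 3100/3298827 = -7231541259550539380/5400179799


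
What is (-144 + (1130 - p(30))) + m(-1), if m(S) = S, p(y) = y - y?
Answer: 985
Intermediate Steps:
p(y) = 0
(-144 + (1130 - p(30))) + m(-1) = (-144 + (1130 - 1*0)) - 1 = (-144 + (1130 + 0)) - 1 = (-144 + 1130) - 1 = 986 - 1 = 985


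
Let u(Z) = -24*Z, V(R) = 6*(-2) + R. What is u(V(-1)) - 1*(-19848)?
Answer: 20160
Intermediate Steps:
V(R) = -12 + R
u(V(-1)) - 1*(-19848) = -24*(-12 - 1) - 1*(-19848) = -24*(-13) + 19848 = 312 + 19848 = 20160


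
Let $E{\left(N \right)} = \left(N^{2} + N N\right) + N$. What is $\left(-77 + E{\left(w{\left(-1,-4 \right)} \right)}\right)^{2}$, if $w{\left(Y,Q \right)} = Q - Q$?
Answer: $5929$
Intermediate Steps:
$w{\left(Y,Q \right)} = 0$
$E{\left(N \right)} = N + 2 N^{2}$ ($E{\left(N \right)} = \left(N^{2} + N^{2}\right) + N = 2 N^{2} + N = N + 2 N^{2}$)
$\left(-77 + E{\left(w{\left(-1,-4 \right)} \right)}\right)^{2} = \left(-77 + 0 \left(1 + 2 \cdot 0\right)\right)^{2} = \left(-77 + 0 \left(1 + 0\right)\right)^{2} = \left(-77 + 0 \cdot 1\right)^{2} = \left(-77 + 0\right)^{2} = \left(-77\right)^{2} = 5929$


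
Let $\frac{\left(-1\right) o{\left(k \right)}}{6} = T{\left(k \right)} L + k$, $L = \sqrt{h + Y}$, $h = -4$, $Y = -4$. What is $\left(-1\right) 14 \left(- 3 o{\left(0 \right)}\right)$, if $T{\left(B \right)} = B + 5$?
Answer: $- 2520 i \sqrt{2} \approx - 3563.8 i$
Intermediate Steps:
$T{\left(B \right)} = 5 + B$
$L = 2 i \sqrt{2}$ ($L = \sqrt{-4 - 4} = \sqrt{-8} = 2 i \sqrt{2} \approx 2.8284 i$)
$o{\left(k \right)} = - 6 k - 12 i \sqrt{2} \left(5 + k\right)$ ($o{\left(k \right)} = - 6 \left(\left(5 + k\right) 2 i \sqrt{2} + k\right) = - 6 \left(2 i \sqrt{2} \left(5 + k\right) + k\right) = - 6 \left(k + 2 i \sqrt{2} \left(5 + k\right)\right) = - 6 k - 12 i \sqrt{2} \left(5 + k\right)$)
$\left(-1\right) 14 \left(- 3 o{\left(0 \right)}\right) = \left(-1\right) 14 \left(- 3 \left(\left(-6\right) 0 - 12 i \sqrt{2} \left(5 + 0\right)\right)\right) = - 14 \left(- 3 \left(0 - 12 i \sqrt{2} \cdot 5\right)\right) = - 14 \left(- 3 \left(0 - 60 i \sqrt{2}\right)\right) = - 14 \left(- 3 \left(- 60 i \sqrt{2}\right)\right) = - 14 \cdot 180 i \sqrt{2} = - 2520 i \sqrt{2}$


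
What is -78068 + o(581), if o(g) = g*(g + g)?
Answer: 597054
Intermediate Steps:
o(g) = 2*g**2 (o(g) = g*(2*g) = 2*g**2)
-78068 + o(581) = -78068 + 2*581**2 = -78068 + 2*337561 = -78068 + 675122 = 597054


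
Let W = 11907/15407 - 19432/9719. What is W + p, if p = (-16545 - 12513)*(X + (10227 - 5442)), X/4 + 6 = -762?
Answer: -1064791848579539/21391519 ≈ -4.9776e+7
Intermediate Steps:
X = -3072 (X = -24 + 4*(-762) = -24 - 3048 = -3072)
W = -26237813/21391519 (W = 11907*(1/15407) - 19432*1/9719 = 1701/2201 - 19432/9719 = -26237813/21391519 ≈ -1.2266)
p = -49776354 (p = (-16545 - 12513)*(-3072 + (10227 - 5442)) = -29058*(-3072 + 4785) = -29058*1713 = -49776354)
W + p = -26237813/21391519 - 49776354 = -1064791848579539/21391519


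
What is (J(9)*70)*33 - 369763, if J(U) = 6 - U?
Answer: -376693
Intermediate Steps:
(J(9)*70)*33 - 369763 = ((6 - 1*9)*70)*33 - 369763 = ((6 - 9)*70)*33 - 369763 = -3*70*33 - 369763 = -210*33 - 369763 = -6930 - 369763 = -376693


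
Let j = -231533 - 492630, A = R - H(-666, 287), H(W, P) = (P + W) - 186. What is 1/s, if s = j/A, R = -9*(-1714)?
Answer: -15991/724163 ≈ -0.022082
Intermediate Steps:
H(W, P) = -186 + P + W
R = 15426
A = 15991 (A = 15426 - (-186 + 287 - 666) = 15426 - 1*(-565) = 15426 + 565 = 15991)
j = -724163
s = -724163/15991 ≈ -45.286
1/s = 1/(-724163/15991) = -15991/724163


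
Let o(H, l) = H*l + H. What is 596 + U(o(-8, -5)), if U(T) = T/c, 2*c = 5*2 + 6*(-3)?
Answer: 588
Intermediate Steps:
o(H, l) = H + H*l
c = -4 (c = (5*2 + 6*(-3))/2 = (10 - 18)/2 = (½)*(-8) = -4)
U(T) = -T/4 (U(T) = T/(-4) = T*(-¼) = -T/4)
596 + U(o(-8, -5)) = 596 - (-2)*(1 - 5) = 596 - (-2)*(-4) = 596 - ¼*32 = 596 - 8 = 588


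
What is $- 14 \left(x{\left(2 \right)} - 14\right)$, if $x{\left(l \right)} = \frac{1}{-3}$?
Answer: $\frac{602}{3} \approx 200.67$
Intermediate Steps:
$x{\left(l \right)} = - \frac{1}{3}$
$- 14 \left(x{\left(2 \right)} - 14\right) = - 14 \left(- \frac{1}{3} - 14\right) = \left(-14\right) \left(- \frac{43}{3}\right) = \frac{602}{3}$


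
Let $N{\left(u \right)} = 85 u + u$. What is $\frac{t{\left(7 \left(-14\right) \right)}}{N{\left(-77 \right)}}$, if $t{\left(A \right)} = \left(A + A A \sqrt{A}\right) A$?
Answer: $- \frac{686}{473} + \frac{470596 i \sqrt{2}}{473} \approx -1.4503 + 1407.0 i$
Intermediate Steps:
$t{\left(A \right)} = A \left(A + A^{\frac{5}{2}}\right)$ ($t{\left(A \right)} = \left(A + A^{2} \sqrt{A}\right) A = \left(A + A^{\frac{5}{2}}\right) A = A \left(A + A^{\frac{5}{2}}\right)$)
$N{\left(u \right)} = 86 u$
$\frac{t{\left(7 \left(-14\right) \right)}}{N{\left(-77 \right)}} = \frac{\left(7 \left(-14\right)\right)^{2} + \left(7 \left(-14\right)\right)^{\frac{7}{2}}}{86 \left(-77\right)} = \frac{\left(-98\right)^{2} + \left(-98\right)^{\frac{7}{2}}}{-6622} = \left(9604 - 6588344 i \sqrt{2}\right) \left(- \frac{1}{6622}\right) = - \frac{686}{473} + \frac{470596 i \sqrt{2}}{473}$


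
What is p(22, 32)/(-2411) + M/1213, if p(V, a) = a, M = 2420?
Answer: 5795804/2924543 ≈ 1.9818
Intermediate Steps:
p(22, 32)/(-2411) + M/1213 = 32/(-2411) + 2420/1213 = 32*(-1/2411) + 2420*(1/1213) = -32/2411 + 2420/1213 = 5795804/2924543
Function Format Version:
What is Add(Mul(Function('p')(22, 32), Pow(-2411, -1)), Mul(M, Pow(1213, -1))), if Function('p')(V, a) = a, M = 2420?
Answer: Rational(5795804, 2924543) ≈ 1.9818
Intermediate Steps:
Add(Mul(Function('p')(22, 32), Pow(-2411, -1)), Mul(M, Pow(1213, -1))) = Add(Mul(32, Pow(-2411, -1)), Mul(2420, Pow(1213, -1))) = Add(Mul(32, Rational(-1, 2411)), Mul(2420, Rational(1, 1213))) = Add(Rational(-32, 2411), Rational(2420, 1213)) = Rational(5795804, 2924543)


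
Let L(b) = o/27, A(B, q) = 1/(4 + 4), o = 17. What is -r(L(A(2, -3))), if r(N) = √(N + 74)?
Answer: -√6045/9 ≈ -8.6388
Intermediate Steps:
A(B, q) = ⅛ (A(B, q) = 1/8 = ⅛)
L(b) = 17/27
r(N) = √(74 + N)
-r(L(A(2, -3))) = -√(74 + 17/27) = -√(2015/27) = -√6045/9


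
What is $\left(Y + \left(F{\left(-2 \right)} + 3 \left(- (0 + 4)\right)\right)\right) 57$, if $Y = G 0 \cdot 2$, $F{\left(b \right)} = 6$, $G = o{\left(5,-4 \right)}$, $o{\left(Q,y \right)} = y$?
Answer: $-342$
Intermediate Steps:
$G = -4$
$Y = 0$ ($Y = \left(-4\right) 0 \cdot 2 = 0 \cdot 2 = 0$)
$\left(Y + \left(F{\left(-2 \right)} + 3 \left(- (0 + 4)\right)\right)\right) 57 = \left(0 + \left(6 + 3 \left(- (0 + 4)\right)\right)\right) 57 = \left(0 + \left(6 + 3 \left(\left(-1\right) 4\right)\right)\right) 57 = \left(0 + \left(6 + 3 \left(-4\right)\right)\right) 57 = \left(0 + \left(6 - 12\right)\right) 57 = \left(0 - 6\right) 57 = \left(-6\right) 57 = -342$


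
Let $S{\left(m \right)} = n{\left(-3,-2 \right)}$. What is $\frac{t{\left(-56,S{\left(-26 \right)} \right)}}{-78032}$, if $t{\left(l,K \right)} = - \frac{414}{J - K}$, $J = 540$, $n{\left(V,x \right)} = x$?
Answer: $\frac{207}{21146672} \approx 9.7888 \cdot 10^{-6}$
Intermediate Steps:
$S{\left(m \right)} = -2$
$t{\left(l,K \right)} = - \frac{414}{540 - K}$
$\frac{t{\left(-56,S{\left(-26 \right)} \right)}}{-78032} = \frac{414 \frac{1}{-540 - 2}}{-78032} = \frac{414}{-542} \left(- \frac{1}{78032}\right) = 414 \left(- \frac{1}{542}\right) \left(- \frac{1}{78032}\right) = \left(- \frac{207}{271}\right) \left(- \frac{1}{78032}\right) = \frac{207}{21146672}$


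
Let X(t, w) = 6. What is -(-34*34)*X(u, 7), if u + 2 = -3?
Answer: 6936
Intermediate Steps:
u = -5 (u = -2 - 3 = -5)
-(-34*34)*X(u, 7) = -(-34*34)*6 = -(-1156)*6 = -1*(-6936) = 6936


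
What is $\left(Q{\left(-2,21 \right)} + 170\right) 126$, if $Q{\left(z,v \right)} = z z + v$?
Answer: $24570$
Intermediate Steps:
$Q{\left(z,v \right)} = v + z^{2}$ ($Q{\left(z,v \right)} = z^{2} + v = v + z^{2}$)
$\left(Q{\left(-2,21 \right)} + 170\right) 126 = \left(\left(21 + \left(-2\right)^{2}\right) + 170\right) 126 = \left(\left(21 + 4\right) + 170\right) 126 = \left(25 + 170\right) 126 = 195 \cdot 126 = 24570$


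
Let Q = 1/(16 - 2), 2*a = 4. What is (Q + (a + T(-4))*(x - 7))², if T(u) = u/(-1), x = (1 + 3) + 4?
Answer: 7225/196 ≈ 36.862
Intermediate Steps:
a = 2 (a = (½)*4 = 2)
x = 8 (x = 4 + 4 = 8)
Q = 1/14 ≈ 0.071429
T(u) = -u (T(u) = u*(-1) = -u)
(Q + (a + T(-4))*(x - 7))² = (1/14 + (2 - 1*(-4))*(8 - 7))² = (1/14 + (2 + 4)*1)² = (1/14 + 6*1)² = (1/14 + 6)² = (85/14)² = 7225/196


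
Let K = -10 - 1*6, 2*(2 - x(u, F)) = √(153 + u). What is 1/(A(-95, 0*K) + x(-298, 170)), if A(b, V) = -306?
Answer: -1216/369809 + 2*I*√145/369809 ≈ -0.0032882 + 6.5123e-5*I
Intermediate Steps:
x(u, F) = 2 - √(153 + u)/2
K = -16 (K = -10 - 6 = -16)
1/(A(-95, 0*K) + x(-298, 170)) = 1/(-306 + (2 - √(153 - 298)/2)) = 1/(-306 + (2 - I*√145/2)) = 1/(-304 - I*√145/2)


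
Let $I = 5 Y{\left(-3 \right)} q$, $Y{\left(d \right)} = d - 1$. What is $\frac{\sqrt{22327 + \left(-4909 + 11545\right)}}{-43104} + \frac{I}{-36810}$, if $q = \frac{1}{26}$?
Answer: $\frac{1}{47853} - \frac{\sqrt{28963}}{43104} \approx -0.0039274$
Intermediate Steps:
$Y{\left(d \right)} = -1 + d$
$q = \frac{1}{26} \approx 0.038462$
$I = - \frac{10}{13}$ ($I = 5 \left(-1 - 3\right) \frac{1}{26} = 5 \left(-4\right) \frac{1}{26} = \left(-20\right) \frac{1}{26} = - \frac{10}{13} \approx -0.76923$)
$\frac{\sqrt{22327 + \left(-4909 + 11545\right)}}{-43104} + \frac{I}{-36810} = \frac{\sqrt{22327 + \left(-4909 + 11545\right)}}{-43104} - \frac{10}{13 \left(-36810\right)} = \sqrt{22327 + 6636} \left(- \frac{1}{43104}\right) - - \frac{1}{47853} = \sqrt{28963} \left(- \frac{1}{43104}\right) + \frac{1}{47853} = - \frac{\sqrt{28963}}{43104} + \frac{1}{47853} = \frac{1}{47853} - \frac{\sqrt{28963}}{43104}$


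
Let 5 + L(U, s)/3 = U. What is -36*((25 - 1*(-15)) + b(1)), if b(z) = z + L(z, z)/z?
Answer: -1044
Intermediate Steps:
L(U, s) = -15 + 3*U
b(z) = z + (-15 + 3*z)/z
-36*((25 - 1*(-15)) + b(1)) = -36*((25 - 1*(-15)) + (3 + 1 - 15/1)) = -36*((25 + 15) + (3 + 1 - 15*1)) = -36*(40 + (3 + 1 - 15)) = -36*(40 - 11) = -36*29 = -1044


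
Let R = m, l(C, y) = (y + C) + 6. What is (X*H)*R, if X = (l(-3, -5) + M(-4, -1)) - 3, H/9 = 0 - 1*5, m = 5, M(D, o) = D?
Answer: 2025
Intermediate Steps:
l(C, y) = 6 + C + y (l(C, y) = (C + y) + 6 = 6 + C + y)
R = 5
H = -45 (H = 9*(0 - 1*5) = 9*(0 - 5) = 9*(-5) = -45)
X = -9 (X = ((6 - 3 - 5) - 4) - 3 = (-2 - 4) - 3 = -6 - 3 = -9)
(X*H)*R = -9*(-45)*5 = 405*5 = 2025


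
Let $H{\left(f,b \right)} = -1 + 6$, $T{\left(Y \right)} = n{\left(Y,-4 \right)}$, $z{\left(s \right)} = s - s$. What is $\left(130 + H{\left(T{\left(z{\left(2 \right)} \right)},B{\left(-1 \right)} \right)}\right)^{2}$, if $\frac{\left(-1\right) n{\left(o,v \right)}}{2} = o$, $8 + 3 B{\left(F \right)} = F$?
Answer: $18225$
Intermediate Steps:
$z{\left(s \right)} = 0$
$B{\left(F \right)} = - \frac{8}{3} + \frac{F}{3}$
$n{\left(o,v \right)} = - 2 o$
$T{\left(Y \right)} = - 2 Y$
$H{\left(f,b \right)} = 5$
$\left(130 + H{\left(T{\left(z{\left(2 \right)} \right)},B{\left(-1 \right)} \right)}\right)^{2} = \left(130 + 5\right)^{2} = 135^{2} = 18225$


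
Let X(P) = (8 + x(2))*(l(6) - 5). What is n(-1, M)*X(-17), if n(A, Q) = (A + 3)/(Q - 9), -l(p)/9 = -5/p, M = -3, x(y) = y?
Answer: -25/6 ≈ -4.1667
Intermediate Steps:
l(p) = 45/p (l(p) = -(-45)/p = 45/p)
X(P) = 25 (X(P) = (8 + 2)*(45/6 - 5) = 10*(45*(1/6) - 5) = 10*(15/2 - 5) = 10*(5/2) = 25)
n(A, Q) = (3 + A)/(-9 + Q)
n(-1, M)*X(-17) = ((3 - 1)/(-9 - 3))*25 = (2/(-12))*25 = -1/12*2*25 = -1/6*25 = -25/6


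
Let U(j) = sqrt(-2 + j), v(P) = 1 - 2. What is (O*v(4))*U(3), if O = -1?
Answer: 1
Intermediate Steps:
v(P) = -1
(O*v(4))*U(3) = (-1*(-1))*sqrt(-2 + 3) = 1*sqrt(1) = 1*1 = 1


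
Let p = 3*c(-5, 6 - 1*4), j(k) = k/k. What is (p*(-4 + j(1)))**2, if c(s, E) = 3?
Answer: 729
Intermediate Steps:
j(k) = 1
p = 9 (p = 3*3 = 9)
(p*(-4 + j(1)))**2 = (9*(-4 + 1))**2 = (9*(-3))**2 = (-27)**2 = 729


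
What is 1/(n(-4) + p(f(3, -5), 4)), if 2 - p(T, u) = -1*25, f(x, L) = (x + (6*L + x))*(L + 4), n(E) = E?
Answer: 1/23 ≈ 0.043478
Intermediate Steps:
f(x, L) = (4 + L)*(2*x + 6*L) (f(x, L) = (x + (x + 6*L))*(4 + L) = (2*x + 6*L)*(4 + L) = (4 + L)*(2*x + 6*L))
p(T, u) = 27 (p(T, u) = 2 - (-1)*25 = 2 - 1*(-25) = 2 + 25 = 27)
1/(n(-4) + p(f(3, -5), 4)) = 1/(-4 + 27) = 1/23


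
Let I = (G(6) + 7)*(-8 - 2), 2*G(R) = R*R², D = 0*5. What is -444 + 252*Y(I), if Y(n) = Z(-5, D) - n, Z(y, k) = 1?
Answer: 289608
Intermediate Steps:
D = 0
G(R) = R³/2 (G(R) = (R*R²)/2 = R³/2)
I = -1150 (I = ((½)*6³ + 7)*(-8 - 2) = ((½)*216 + 7)*(-10) = (108 + 7)*(-10) = 115*(-10) = -1150)
Y(n) = 1 - n
-444 + 252*Y(I) = -444 + 252*(1 - 1*(-1150)) = -444 + 252*(1 + 1150) = -444 + 252*1151 = -444 + 290052 = 289608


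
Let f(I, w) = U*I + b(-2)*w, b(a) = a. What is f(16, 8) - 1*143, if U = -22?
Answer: -511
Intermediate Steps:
f(I, w) = -22*I - 2*w
f(16, 8) - 1*143 = (-22*16 - 2*8) - 1*143 = (-352 - 16) - 143 = -368 - 143 = -511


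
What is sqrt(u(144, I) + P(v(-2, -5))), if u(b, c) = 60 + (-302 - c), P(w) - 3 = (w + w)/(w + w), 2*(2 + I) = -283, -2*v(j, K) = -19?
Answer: 3*I*sqrt(42)/2 ≈ 9.7211*I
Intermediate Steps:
v(j, K) = 19/2 (v(j, K) = -1/2*(-19) = 19/2)
I = -287/2 (I = -2 + (1/2)*(-283) = -2 - 283/2 = -287/2 ≈ -143.50)
P(w) = 4 (P(w) = 3 + (w + w)/(w + w) = 3 + (2*w)/((2*w)) = 3 + (2*w)*(1/(2*w)) = 3 + 1 = 4)
u(b, c) = -242 - c
sqrt(u(144, I) + P(v(-2, -5))) = sqrt((-242 - 1*(-287/2)) + 4) = sqrt((-242 + 287/2) + 4) = sqrt(-197/2 + 4) = sqrt(-189/2) = 3*I*sqrt(42)/2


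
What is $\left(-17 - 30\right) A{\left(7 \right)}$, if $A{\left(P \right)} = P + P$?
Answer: $-658$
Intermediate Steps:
$A{\left(P \right)} = 2 P$
$\left(-17 - 30\right) A{\left(7 \right)} = \left(-17 - 30\right) 2 \cdot 7 = \left(-47\right) 14 = -658$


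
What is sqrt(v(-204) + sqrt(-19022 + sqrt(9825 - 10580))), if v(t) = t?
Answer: sqrt(-204 + sqrt(-19022 + I*sqrt(755))) ≈ 4.597 + 15.001*I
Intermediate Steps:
sqrt(v(-204) + sqrt(-19022 + sqrt(9825 - 10580))) = sqrt(-204 + sqrt(-19022 + sqrt(9825 - 10580))) = sqrt(-204 + sqrt(-19022 + sqrt(-755))) = sqrt(-204 + sqrt(-19022 + I*sqrt(755)))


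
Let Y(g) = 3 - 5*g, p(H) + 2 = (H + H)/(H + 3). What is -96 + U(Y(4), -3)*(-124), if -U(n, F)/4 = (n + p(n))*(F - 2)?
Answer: 287008/7 ≈ 41001.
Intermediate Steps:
p(H) = -2 + 2*H/(3 + H) (p(H) = -2 + (H + H)/(H + 3) = -2 + (2*H)/(3 + H) = -2 + 2*H/(3 + H))
U(n, F) = -4*(-2 + F)*(n - 6/(3 + n)) (U(n, F) = -4*(n - 6/(3 + n))*(F - 2) = -4*(n - 6/(3 + n))*(-2 + F) = -4*(-2 + F)*(n - 6/(3 + n)))
-96 + U(Y(4), -3)*(-124) = -96 + (4*(-12 + 6*(-3) + (3 - 5*4)*(2 - 1*(-3))*(3 + (3 - 5*4)))/(3 + (3 - 5*4)))*(-124) = -96 + (4*(-12 - 18 + (3 - 20)*(2 + 3)*(3 + (3 - 20)))/(3 + (3 - 20)))*(-124) = -96 + (4*(-12 - 18 - 17*5*(3 - 17))/(3 - 17))*(-124) = -96 + (4*(-12 - 18 - 17*5*(-14))/(-14))*(-124) = -96 + (4*(-1/14)*(-12 - 18 + 1190))*(-124) = -96 + (4*(-1/14)*1160)*(-124) = -96 - 2320/7*(-124) = -96 + 287680/7 = 287008/7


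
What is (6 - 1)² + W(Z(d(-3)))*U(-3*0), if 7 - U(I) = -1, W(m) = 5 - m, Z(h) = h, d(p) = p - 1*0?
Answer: 89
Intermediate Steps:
d(p) = p (d(p) = p + 0 = p)
U(I) = 8 (U(I) = 7 - 1*(-1) = 7 + 1 = 8)
(6 - 1)² + W(Z(d(-3)))*U(-3*0) = (6 - 1)² + (5 - 1*(-3))*8 = 5² + (5 + 3)*8 = 25 + 8*8 = 25 + 64 = 89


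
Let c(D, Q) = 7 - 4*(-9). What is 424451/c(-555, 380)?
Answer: 424451/43 ≈ 9871.0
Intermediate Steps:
c(D, Q) = 43 (c(D, Q) = 7 + 36 = 43)
424451/c(-555, 380) = 424451/43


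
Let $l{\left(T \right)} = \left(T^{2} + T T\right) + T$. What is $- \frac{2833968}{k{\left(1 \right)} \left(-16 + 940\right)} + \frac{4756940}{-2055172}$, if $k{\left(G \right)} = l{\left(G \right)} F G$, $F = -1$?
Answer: $\frac{17294956681}{16955169} \approx 1020.0$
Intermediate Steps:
$l{\left(T \right)} = T + 2 T^{2}$ ($l{\left(T \right)} = \left(T^{2} + T^{2}\right) + T = 2 T^{2} + T = T + 2 T^{2}$)
$k{\left(G \right)} = - G^{2} \left(1 + 2 G\right)$ ($k{\left(G \right)} = G \left(1 + 2 G\right) \left(-1\right) G = - G \left(1 + 2 G\right) G = - G^{2} \left(1 + 2 G\right)$)
$- \frac{2833968}{k{\left(1 \right)} \left(-16 + 940\right)} + \frac{4756940}{-2055172} = - \frac{2833968}{1^{2} \left(-1 - 2\right) \left(-16 + 940\right)} + \frac{4756940}{-2055172} = - \frac{2833968}{1 \left(-1 - 2\right) 924} + 4756940 \left(- \frac{1}{2055172}\right) = - \frac{2833968}{1 \left(-3\right) 924} - \frac{1189235}{513793} = - \frac{2833968}{\left(-3\right) 924} - \frac{1189235}{513793} = - \frac{2833968}{-2772} - \frac{1189235}{513793} = \left(-2833968\right) \left(- \frac{1}{2772}\right) - \frac{1189235}{513793} = \frac{236164}{231} - \frac{1189235}{513793} = \frac{17294956681}{16955169}$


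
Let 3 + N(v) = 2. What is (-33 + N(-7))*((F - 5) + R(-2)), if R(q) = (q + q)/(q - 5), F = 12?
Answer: -1802/7 ≈ -257.43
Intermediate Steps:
N(v) = -1 (N(v) = -3 + 2 = -1)
R(q) = 2*q/(-5 + q) (R(q) = (2*q)/(-5 + q) = 2*q/(-5 + q))
(-33 + N(-7))*((F - 5) + R(-2)) = (-33 - 1)*((12 - 5) + 2*(-2)/(-5 - 2)) = -34*(7 + 2*(-2)/(-7)) = -34*(7 + 2*(-2)*(-⅐)) = -34*(7 + 4/7) = -34*53/7 = -1802/7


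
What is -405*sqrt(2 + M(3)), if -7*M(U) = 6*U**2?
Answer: -810*I*sqrt(70)/7 ≈ -968.13*I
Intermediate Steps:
M(U) = -6*U**2/7
-405*sqrt(2 + M(3)) = -405*sqrt(2 - 6/7*3**2) = -405*sqrt(2 - 6/7*9) = -405*sqrt(2 - 54/7) = -810*I*sqrt(70)/7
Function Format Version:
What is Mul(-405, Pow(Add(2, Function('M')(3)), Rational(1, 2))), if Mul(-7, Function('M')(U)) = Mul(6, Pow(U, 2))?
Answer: Mul(Rational(-810, 7), I, Pow(70, Rational(1, 2))) ≈ Mul(-968.13, I)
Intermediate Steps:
Function('M')(U) = Mul(Rational(-6, 7), Pow(U, 2)) (Function('M')(U) = Mul(Rational(-1, 7), Mul(6, Pow(U, 2))) = Mul(Rational(-6, 7), Pow(U, 2)))
Mul(-405, Pow(Add(2, Function('M')(3)), Rational(1, 2))) = Mul(-405, Pow(Add(2, Mul(Rational(-6, 7), Pow(3, 2))), Rational(1, 2))) = Mul(-405, Pow(Add(2, Mul(Rational(-6, 7), 9)), Rational(1, 2))) = Mul(-405, Pow(Add(2, Rational(-54, 7)), Rational(1, 2))) = Mul(-405, Pow(Rational(-40, 7), Rational(1, 2))) = Mul(-405, Mul(Rational(2, 7), I, Pow(70, Rational(1, 2)))) = Mul(Rational(-810, 7), I, Pow(70, Rational(1, 2)))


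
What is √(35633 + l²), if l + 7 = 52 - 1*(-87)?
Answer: √53057 ≈ 230.34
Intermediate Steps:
l = 132 (l = -7 + (52 - 1*(-87)) = -7 + (52 + 87) = -7 + 139 = 132)
√(35633 + l²) = √(35633 + 132²) = √(35633 + 17424) = √53057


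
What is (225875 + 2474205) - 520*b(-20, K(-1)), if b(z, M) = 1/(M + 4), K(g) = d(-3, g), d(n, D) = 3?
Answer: 18900040/7 ≈ 2.7000e+6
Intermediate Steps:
K(g) = 3
b(z, M) = 1/(4 + M)
(225875 + 2474205) - 520*b(-20, K(-1)) = (225875 + 2474205) - 520/(4 + 3) = 2700080 - 520/7 = 18900040/7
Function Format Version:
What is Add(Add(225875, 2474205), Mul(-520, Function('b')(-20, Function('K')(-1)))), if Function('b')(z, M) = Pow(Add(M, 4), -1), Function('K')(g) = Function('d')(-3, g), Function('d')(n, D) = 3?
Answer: Rational(18900040, 7) ≈ 2.7000e+6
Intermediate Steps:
Function('K')(g) = 3
Function('b')(z, M) = Pow(Add(4, M), -1)
Add(Add(225875, 2474205), Mul(-520, Function('b')(-20, Function('K')(-1)))) = Add(Add(225875, 2474205), Mul(-520, Pow(Add(4, 3), -1))) = Add(2700080, Mul(-520, Pow(7, -1))) = Add(2700080, Mul(-520, Rational(1, 7))) = Add(2700080, Rational(-520, 7)) = Rational(18900040, 7)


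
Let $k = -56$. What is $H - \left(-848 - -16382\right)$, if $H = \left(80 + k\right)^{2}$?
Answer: $-14958$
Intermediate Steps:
$H = 576$ ($H = \left(80 - 56\right)^{2} = 24^{2} = 576$)
$H - \left(-848 - -16382\right) = 576 - \left(-848 - -16382\right) = 576 - \left(-848 + 16382\right) = 576 - 15534 = -14958$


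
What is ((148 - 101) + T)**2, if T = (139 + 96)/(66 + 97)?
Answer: 62346816/26569 ≈ 2346.6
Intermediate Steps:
T = 235/163 ≈ 1.4417
((148 - 101) + T)**2 = ((148 - 101) + 235/163)**2 = (47 + 235/163)**2 = (7896/163)**2 = 62346816/26569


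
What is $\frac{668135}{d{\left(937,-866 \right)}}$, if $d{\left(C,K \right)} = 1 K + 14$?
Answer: $- \frac{668135}{852} \approx -784.2$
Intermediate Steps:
$d{\left(C,K \right)} = 14 + K$ ($d{\left(C,K \right)} = K + 14 = 14 + K$)
$\frac{668135}{d{\left(937,-866 \right)}} = \frac{668135}{14 - 866} = \frac{668135}{-852} = 668135 \left(- \frac{1}{852}\right) = - \frac{668135}{852}$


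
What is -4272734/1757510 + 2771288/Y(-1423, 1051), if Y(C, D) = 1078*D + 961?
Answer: 12773326827/996454565945 ≈ 0.012819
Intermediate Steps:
Y(C, D) = 961 + 1078*D
-4272734/1757510 + 2771288/Y(-1423, 1051) = -4272734/1757510 + 2771288/(961 + 1078*1051) = -4272734*1/1757510 + 2771288/(961 + 1132978) = -2136367/878755 + 2771288/1133939 = 12773326827/996454565945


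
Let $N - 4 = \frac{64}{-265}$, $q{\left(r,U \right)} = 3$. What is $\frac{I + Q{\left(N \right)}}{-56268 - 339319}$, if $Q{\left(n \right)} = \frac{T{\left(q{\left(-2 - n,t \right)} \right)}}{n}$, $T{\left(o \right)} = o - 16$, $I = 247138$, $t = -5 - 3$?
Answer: $- \frac{246146003}{394004652} \approx -0.62473$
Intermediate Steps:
$t = -8$ ($t = -5 - 3 = -8$)
$T{\left(o \right)} = -16 + o$
$N = \frac{996}{265}$ ($N = 4 + \frac{64}{-265} = 4 + 64 \left(- \frac{1}{265}\right) = 4 - \frac{64}{265} = \frac{996}{265} \approx 3.7585$)
$Q{\left(n \right)} = - \frac{13}{n}$ ($Q{\left(n \right)} = \frac{-16 + 3}{n} = - \frac{13}{n}$)
$\frac{I + Q{\left(N \right)}}{-56268 - 339319} = \frac{247138 - \frac{13}{\frac{996}{265}}}{-56268 - 339319} = \frac{247138 - \frac{3445}{996}}{-395587} = \left(247138 - \frac{3445}{996}\right) \left(- \frac{1}{395587}\right) = \frac{246146003}{996} \left(- \frac{1}{395587}\right) = - \frac{246146003}{394004652}$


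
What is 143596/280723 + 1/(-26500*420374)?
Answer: 1599646659675277/3127229235653000 ≈ 0.51152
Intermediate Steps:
143596/280723 + 1/(-26500*420374) = 143596*(1/280723) - 1/26500*1/420374 = 143596/280723 - 1/11139911000 = 1599646659675277/3127229235653000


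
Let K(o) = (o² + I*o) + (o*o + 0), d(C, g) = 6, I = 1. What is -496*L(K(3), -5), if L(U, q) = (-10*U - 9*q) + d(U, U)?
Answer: 78864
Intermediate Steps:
K(o) = o + 2*o² (K(o) = (o² + 1*o) + (o*o + 0) = (o² + o) + (o² + 0) = (o + o²) + o² = o + 2*o²)
L(U, q) = 6 - 10*U - 9*q (L(U, q) = (-10*U - 9*q) + 6 = 6 - 10*U - 9*q)
-496*L(K(3), -5) = -496*(6 - 30*(1 + 2*3) - 9*(-5)) = -496*(6 - 30*(1 + 6) + 45) = -496*(6 - 30*7 + 45) = -496*(6 - 10*21 + 45) = -496*(6 - 210 + 45) = -496*(-159) = 78864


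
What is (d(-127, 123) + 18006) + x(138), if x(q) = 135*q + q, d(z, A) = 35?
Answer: 36809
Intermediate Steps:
x(q) = 136*q
(d(-127, 123) + 18006) + x(138) = (35 + 18006) + 136*138 = 18041 + 18768 = 36809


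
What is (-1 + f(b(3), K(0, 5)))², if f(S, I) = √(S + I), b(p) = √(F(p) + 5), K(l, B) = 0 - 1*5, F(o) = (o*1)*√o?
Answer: (1 - I*√(5 - √(5 + 3*√3)))² ≈ -0.80686 - 2.6884*I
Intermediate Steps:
F(o) = o^(3/2) (F(o) = o*√o = o^(3/2))
K(l, B) = -5 (K(l, B) = 0 - 5 = -5)
b(p) = √(5 + p^(3/2)) (b(p) = √(p^(3/2) + 5) = √(5 + p^(3/2)))
f(S, I) = √(I + S)
(-1 + f(b(3), K(0, 5)))² = (-1 + √(-5 + √(5 + 3^(3/2))))² = (-1 + √(-5 + √(5 + 3*√3)))²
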